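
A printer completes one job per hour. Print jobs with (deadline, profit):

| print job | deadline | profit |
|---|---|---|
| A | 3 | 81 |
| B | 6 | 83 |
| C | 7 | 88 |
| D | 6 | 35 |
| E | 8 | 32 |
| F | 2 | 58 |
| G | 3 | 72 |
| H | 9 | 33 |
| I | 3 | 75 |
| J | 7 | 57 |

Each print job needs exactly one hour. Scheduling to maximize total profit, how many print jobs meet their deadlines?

9

Sort by profit descending; place each in the latest free slot ≤ its deadline.
By profit: C(d7,88), B(d6,83), A(d3,81), I(d3,75), G(d3,72), F(d2,58), J(d7,57), D(d6,35), H(d9,33), E(d8,32)
C→slot 7; B→slot 6; A→slot 3; I→slot 2; G→slot 1; F skipped; J→slot 5; D→slot 4; H→slot 9; E→slot 8.
9 of 10 scheduled.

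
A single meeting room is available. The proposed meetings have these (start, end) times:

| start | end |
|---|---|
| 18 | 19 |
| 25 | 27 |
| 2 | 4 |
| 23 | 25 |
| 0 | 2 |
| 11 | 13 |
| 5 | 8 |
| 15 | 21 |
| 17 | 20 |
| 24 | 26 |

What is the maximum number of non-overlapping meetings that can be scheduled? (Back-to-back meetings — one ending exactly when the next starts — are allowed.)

Order by finish time; keep every interval that doesn't clash with the previous kept one.
Sorted by end: (0,2)  (2,4)  (5,8)  (11,13)  (18,19)  (17,20)  (15,21)  (23,25)  (24,26)  (25,27)
take (0,2); take (2,4); take (5,8); take (11,13); take (18,19); take (23,25); take (25,27).
Selected 7 meetings.

7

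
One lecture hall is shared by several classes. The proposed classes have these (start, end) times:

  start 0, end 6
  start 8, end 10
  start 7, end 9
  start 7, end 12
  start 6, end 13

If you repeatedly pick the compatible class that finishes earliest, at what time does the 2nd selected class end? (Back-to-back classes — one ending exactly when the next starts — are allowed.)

9

Sorted by end: (0,6)  (7,9)  (8,10)  (7,12)  (6,13)
take (0,6); take (7,9); skip (8,10).
Selected: (0,6) (7,9)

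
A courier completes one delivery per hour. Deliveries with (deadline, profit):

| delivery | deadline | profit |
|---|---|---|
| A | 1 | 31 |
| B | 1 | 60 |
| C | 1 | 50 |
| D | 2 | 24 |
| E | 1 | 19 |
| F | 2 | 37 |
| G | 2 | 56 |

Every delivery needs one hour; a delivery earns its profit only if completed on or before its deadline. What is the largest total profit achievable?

Take jobs in profit order; each goes to the latest open slot no later than its deadline.
By profit: B(d1,60), G(d2,56), C(d1,50), F(d2,37), A(d1,31), D(d2,24), E(d1,19)
B→slot 1; G→slot 2; C skipped; F skipped; A skipped; D skipped; E skipped.
Profit = 60 + 56 = 116

116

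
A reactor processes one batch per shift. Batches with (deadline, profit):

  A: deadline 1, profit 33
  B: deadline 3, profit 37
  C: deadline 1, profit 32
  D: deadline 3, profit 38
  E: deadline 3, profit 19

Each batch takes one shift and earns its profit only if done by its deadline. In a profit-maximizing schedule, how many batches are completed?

By profit: D(d3,38), B(d3,37), A(d1,33), C(d1,32), E(d3,19)
D→slot 3; B→slot 2; A→slot 1; C skipped; E skipped.
3 of 5 scheduled.

3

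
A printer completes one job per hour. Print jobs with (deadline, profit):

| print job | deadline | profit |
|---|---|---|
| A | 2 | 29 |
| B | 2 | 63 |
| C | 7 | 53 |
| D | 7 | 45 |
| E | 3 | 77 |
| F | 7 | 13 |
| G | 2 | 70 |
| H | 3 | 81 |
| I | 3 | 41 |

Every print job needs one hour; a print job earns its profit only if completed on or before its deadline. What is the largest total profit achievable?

Sort by profit descending; place each in the latest free slot ≤ its deadline.
Profit order: H=81 E=77 G=70 B=63 C=53 D=45 I=41 A=29 F=13
Assign: H→slot 3, E→slot 2, G→slot 1, B skipped, C→slot 7, D→slot 6, I skipped, A skipped, F→slot 5.
Slots: [1:G] [2:E] [3:H] [5:F] [6:D] [7:C]
Profit = 70 + 77 + 81 + 13 + 45 + 53 = 339

339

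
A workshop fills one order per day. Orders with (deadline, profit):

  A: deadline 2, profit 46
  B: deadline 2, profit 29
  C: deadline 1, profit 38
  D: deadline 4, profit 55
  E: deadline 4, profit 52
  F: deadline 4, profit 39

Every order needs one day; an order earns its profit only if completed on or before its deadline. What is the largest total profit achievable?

Take jobs in profit order; each goes to the latest open slot no later than its deadline.
Profit order: D=55 E=52 A=46 F=39 C=38 B=29
Assign: D→slot 4, E→slot 3, A→slot 2, F→slot 1, C skipped, B skipped.
Slots: [1:F] [2:A] [3:E] [4:D]
Profit = 39 + 46 + 52 + 55 = 192

192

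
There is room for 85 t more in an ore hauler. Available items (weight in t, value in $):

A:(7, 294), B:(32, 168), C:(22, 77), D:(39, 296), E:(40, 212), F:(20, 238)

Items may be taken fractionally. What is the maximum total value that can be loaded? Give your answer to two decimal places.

928.70

Ratios (sorted): A 42.00, F 11.90, D 7.59, E 5.30, B 5.25, C 3.50
take A (7 @ 294); take F (20 @ 238); take D (39 @ 296); take 19/40 of E → 100.70. Capacity used 85/85.
Total value = 928.70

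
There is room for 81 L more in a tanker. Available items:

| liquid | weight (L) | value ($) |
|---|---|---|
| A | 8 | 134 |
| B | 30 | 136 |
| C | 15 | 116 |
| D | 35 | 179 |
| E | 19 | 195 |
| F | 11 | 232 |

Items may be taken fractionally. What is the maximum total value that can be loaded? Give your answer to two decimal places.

Sort by value per unit weight and fill in that order.
Ratios (sorted): F 21.09, A 16.75, E 10.26, C 7.73, D 5.11, B 4.53
take F (11 @ 232); take A (8 @ 134); take E (19 @ 195); take C (15 @ 116); take 28/35 of D → 143.20. Capacity used 81/81.
Total value = 820.20

820.20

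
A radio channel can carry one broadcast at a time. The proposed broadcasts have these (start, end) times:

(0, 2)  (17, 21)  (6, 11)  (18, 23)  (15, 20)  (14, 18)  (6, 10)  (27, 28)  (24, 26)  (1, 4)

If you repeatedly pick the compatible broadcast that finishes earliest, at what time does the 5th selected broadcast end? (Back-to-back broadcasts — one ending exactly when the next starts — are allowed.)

26

By end time: (0,2), (1,4), (6,10), (6,11), (14,18), (15,20), (17,21), (18,23), (24,26), (27,28).
Pick (0,2); next start ≥ 2 → (6,10); next start ≥ 10 → (14,18); next start ≥ 18 → (18,23); next start ≥ 23 → (24,26); next start ≥ 26 → (27,28).
Selected: (0,2) (6,10) (14,18) (18,23) (24,26) (27,28)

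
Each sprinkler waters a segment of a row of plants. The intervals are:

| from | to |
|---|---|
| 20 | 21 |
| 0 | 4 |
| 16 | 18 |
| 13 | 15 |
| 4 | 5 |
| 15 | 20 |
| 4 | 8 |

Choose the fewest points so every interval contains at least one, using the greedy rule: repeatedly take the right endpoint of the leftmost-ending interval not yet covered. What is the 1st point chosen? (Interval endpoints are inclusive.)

Process intervals by earliest right end; each time one isn't hit yet, stab at its right endpoint.
By right end: [0,4]  [4,5]  [4,8]  [13,15]  [16,18]  [15,20]  [20,21]
[0,4] uncovered → point at 4; [13,15] uncovered → point at 15; [16,18] uncovered → point at 18; [20,21] uncovered → point at 21.
Points: 4, 15, 18, 21 (4 total).

4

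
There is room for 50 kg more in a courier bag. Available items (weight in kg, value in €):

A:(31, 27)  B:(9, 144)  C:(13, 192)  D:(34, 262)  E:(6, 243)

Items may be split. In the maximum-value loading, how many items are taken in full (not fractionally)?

3

Order: E (243/6=40.50) > B (144/9=16.00) > C (192/13=14.77) > D (262/34=7.71) > A (27/31=0.87)
Fill: take E (6 @ 243) → take B (9 @ 144) → take C (13 @ 192) → take 22/34 of D → 169.53; 50/50 used.
3 item(s) taken whole; one partial (take 22/34 of D).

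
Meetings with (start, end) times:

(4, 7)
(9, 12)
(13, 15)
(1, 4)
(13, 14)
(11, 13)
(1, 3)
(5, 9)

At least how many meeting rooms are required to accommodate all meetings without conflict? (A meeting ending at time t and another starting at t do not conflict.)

2

The answer is the maximum number of intervals overlapping at any instant.
Events (time:±→running): 1:+→1 1:+→2 … peak 2.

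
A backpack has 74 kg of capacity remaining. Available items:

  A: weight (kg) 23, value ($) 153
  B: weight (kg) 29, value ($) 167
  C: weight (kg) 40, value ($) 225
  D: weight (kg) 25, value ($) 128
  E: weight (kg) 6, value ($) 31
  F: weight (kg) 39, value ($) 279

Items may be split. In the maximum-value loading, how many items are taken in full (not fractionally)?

Ratios (sorted): F 7.15, A 6.65, B 5.76, C 5.62, E 5.17, D 5.12
take F (39 @ 279); take A (23 @ 153); take 12/29 of B → 69.10. Capacity used 74/74.
2 item(s) taken whole; one partial (take 12/29 of B).

2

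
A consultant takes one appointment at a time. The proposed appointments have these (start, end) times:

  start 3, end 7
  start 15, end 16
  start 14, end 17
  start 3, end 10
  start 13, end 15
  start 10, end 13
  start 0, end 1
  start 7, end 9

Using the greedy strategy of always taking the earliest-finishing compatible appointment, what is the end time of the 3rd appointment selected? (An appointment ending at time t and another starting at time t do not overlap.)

9

Sort by end time and greedily take each interval whose start is ≥ the last chosen end.
Sorted by end: (0,1)  (3,7)  (7,9)  (3,10)  (10,13)  (13,15)  (15,16)  (14,17)
take (0,1); take (3,7); take (7,9); take (10,13); take (13,15); take (15,16).
Selected: (0,1) (3,7) (7,9) (10,13) (13,15) (15,16)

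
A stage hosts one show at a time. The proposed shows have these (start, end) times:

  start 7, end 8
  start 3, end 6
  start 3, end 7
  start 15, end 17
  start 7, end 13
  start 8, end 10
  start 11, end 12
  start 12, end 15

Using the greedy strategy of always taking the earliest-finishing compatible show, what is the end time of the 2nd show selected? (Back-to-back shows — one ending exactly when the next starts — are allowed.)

8

Order by finish time; keep every interval that doesn't clash with the previous kept one.
Sorted by end: (3,6)  (3,7)  (7,8)  (8,10)  (11,12)  (7,13)  (12,15)  (15,17)
take (3,6); skip (3,7); take (7,8); take (8,10); take (11,12); take (12,15); take (15,17).
Selected: (3,6) (7,8) (8,10) (11,12) (12,15) (15,17)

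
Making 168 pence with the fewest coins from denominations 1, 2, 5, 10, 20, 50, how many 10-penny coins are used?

Greedy: take as many of the largest coin as possible, then repeat with the remainder.
168 = 3×50 + 1×10 + 1×5 + 1×2 + 1×1
Count of 10: 1

1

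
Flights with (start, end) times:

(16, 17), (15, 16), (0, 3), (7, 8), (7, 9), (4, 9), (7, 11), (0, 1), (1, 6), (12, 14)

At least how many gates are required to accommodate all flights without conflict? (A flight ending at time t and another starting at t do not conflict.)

4

Count concurrent intervals with a sweep; the peak is the room count.
starts: [0, 0, 1, 4, 7, 7, 7, 12, 15, 16]
ends:   [1, 3, 6, 8, 9, 9, 11, 14, 16, 17]
s0→1 s0→2 e1→1 s1→2 e3→1 s4→2 e6→1 s7→2 s7→3 s7→4  — peak 4.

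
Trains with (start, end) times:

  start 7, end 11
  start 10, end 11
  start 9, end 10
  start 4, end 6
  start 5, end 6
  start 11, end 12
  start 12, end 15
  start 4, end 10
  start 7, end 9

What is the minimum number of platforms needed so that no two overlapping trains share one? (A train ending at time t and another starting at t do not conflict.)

3

starts: [4, 4, 5, 7, 7, 9, 10, 11, 12]
ends:   [6, 6, 9, 10, 10, 11, 11, 12, 15]
s4→1 s4→2 s5→3  — peak 3.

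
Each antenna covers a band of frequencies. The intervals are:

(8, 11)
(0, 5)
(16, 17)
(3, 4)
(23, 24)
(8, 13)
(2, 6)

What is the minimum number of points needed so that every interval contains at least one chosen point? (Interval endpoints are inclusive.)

4

By right end: [3,4]  [0,5]  [2,6]  [8,11]  [8,13]  [16,17]  [23,24]
[3,4] uncovered → point at 4; [8,11] uncovered → point at 11; [16,17] uncovered → point at 17; [23,24] uncovered → point at 24.
Points: 4, 11, 17, 24 (4 total).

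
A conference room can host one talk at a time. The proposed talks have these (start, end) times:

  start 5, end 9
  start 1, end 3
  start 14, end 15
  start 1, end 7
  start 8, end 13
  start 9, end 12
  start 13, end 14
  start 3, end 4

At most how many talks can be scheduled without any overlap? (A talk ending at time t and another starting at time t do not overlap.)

Greedy by earliest finish: after sorting by end time, pick each interval compatible with the last pick.
Sorted by end: (1,3)  (3,4)  (1,7)  (5,9)  (9,12)  (8,13)  (13,14)  (14,15)
take (1,3); take (3,4); take (5,9); take (9,12); skip (8,13); take (13,14); take (14,15).
Selected 6 talks.

6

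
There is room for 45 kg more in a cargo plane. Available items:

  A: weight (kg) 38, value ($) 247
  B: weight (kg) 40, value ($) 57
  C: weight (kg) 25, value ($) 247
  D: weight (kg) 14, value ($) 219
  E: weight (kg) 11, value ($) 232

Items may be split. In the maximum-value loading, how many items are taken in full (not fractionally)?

2

Greedy by value/weight ratio, highest first.
Order: E (232/11=21.09) > D (219/14=15.64) > C (247/25=9.88) > A (247/38=6.50) > B (57/40=1.43)
Fill: take E (11 @ 232) → take D (14 @ 219) → take 20/25 of C → 197.60; 45/45 used.
2 item(s) taken whole; one partial (take 20/25 of C).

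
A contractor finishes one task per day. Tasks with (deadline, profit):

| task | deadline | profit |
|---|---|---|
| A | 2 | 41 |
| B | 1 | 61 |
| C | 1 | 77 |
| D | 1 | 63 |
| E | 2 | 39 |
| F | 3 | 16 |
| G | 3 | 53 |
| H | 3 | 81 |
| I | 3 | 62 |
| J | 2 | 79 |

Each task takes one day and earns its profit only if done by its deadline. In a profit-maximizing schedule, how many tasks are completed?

3

Sort by profit descending; place each in the latest free slot ≤ its deadline.
By profit: H(d3,81), J(d2,79), C(d1,77), D(d1,63), I(d3,62), B(d1,61), G(d3,53), A(d2,41), E(d2,39), F(d3,16)
H→slot 3; J→slot 2; C→slot 1; D skipped; I skipped; B skipped; G skipped; A skipped; E skipped; F skipped.
3 of 10 scheduled.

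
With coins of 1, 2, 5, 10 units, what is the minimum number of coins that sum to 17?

Use the largest denomination that fits, subtract, and repeat.
17 − 1×10→7 − 1×5→2 − 1×2→0
Total coins = 1 + 1 + 1 = 3

3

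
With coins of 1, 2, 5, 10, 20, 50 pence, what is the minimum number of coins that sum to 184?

184 = 3×50 + 1×20 + 1×10 + 2×2
Total coins = 3 + 1 + 1 + 2 = 7

7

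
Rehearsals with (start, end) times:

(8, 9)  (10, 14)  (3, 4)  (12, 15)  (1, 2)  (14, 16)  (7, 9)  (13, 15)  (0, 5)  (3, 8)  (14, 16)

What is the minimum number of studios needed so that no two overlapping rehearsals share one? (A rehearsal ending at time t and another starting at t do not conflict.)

Count concurrent intervals with a sweep; the peak is the room count.
Events (time:±→running): 0:+→1 1:+→2 2:-→1 3:+→2 3:+→3 4:-→2 5:-→1 7:+→2 8:-→1 8:+→2 9:-→1 9:-→0 10:+→1 12:+→2 13:+→3 14:-→2 14:+→3 14:+→4 … peak 4.

4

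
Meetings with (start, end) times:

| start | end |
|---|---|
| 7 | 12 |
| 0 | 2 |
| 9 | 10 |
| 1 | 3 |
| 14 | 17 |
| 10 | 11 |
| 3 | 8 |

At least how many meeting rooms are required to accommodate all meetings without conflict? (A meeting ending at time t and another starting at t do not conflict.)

starts: [0, 1, 3, 7, 9, 10, 14]
ends:   [2, 3, 8, 10, 11, 12, 17]
s0→1 s1→2  — peak 2.

2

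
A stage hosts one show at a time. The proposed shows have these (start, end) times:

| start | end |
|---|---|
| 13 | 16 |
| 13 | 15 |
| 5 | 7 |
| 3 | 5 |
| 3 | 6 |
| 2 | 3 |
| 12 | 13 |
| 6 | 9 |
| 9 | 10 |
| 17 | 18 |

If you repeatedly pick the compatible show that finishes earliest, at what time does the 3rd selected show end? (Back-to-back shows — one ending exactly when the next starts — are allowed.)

7

By end time: (2,3), (3,5), (3,6), (5,7), (6,9), (9,10), (12,13), (13,15), (13,16), (17,18).
Pick (2,3); next start ≥ 3 → (3,5); next start ≥ 5 → (5,7); next start ≥ 7 → (9,10); next start ≥ 10 → (12,13); next start ≥ 13 → (13,15); next start ≥ 15 → (17,18).
Selected: (2,3) (3,5) (5,7) (9,10) (12,13) (13,15) (17,18)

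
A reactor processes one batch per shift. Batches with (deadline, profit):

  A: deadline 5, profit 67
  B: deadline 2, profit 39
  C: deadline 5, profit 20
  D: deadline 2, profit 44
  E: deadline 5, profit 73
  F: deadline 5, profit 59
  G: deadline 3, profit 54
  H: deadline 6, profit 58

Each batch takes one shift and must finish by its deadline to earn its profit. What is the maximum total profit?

355

Take jobs in profit order; each goes to the latest open slot no later than its deadline.
By profit: E(d5,73), A(d5,67), F(d5,59), H(d6,58), G(d3,54), D(d2,44), B(d2,39), C(d5,20)
E→slot 5; A→slot 4; F→slot 3; H→slot 6; G→slot 2; D→slot 1; B skipped; C skipped.
Profit = 44 + 54 + 59 + 67 + 73 + 58 = 355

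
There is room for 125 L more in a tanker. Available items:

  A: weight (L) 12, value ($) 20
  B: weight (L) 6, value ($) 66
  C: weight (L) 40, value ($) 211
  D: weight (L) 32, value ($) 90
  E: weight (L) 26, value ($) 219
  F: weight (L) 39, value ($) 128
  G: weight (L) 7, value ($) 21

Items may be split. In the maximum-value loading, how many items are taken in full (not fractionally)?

5

Sort by value per unit weight and fill in that order.
Ratios (sorted): B 11.00, E 8.42, C 5.28, F 3.28, G 3.00, D 2.81, A 1.67
take B (6 @ 66); take E (26 @ 219); take C (40 @ 211); take F (39 @ 128); take G (7 @ 21); take 7/32 of D → 19.69. Capacity used 125/125.
5 item(s) taken whole; one partial (take 7/32 of D).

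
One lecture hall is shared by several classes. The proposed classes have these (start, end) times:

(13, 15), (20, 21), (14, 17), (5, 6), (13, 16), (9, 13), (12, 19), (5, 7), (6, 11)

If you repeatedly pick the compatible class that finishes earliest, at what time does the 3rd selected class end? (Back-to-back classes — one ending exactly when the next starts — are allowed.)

15

Order by finish time; keep every interval that doesn't clash with the previous kept one.
By end time: (5,6), (5,7), (6,11), (9,13), (13,15), (13,16), (14,17), (12,19), (20,21).
Pick (5,6); next start ≥ 6 → (6,11); next start ≥ 11 → (13,15); next start ≥ 15 → (20,21).
Selected: (5,6) (6,11) (13,15) (20,21)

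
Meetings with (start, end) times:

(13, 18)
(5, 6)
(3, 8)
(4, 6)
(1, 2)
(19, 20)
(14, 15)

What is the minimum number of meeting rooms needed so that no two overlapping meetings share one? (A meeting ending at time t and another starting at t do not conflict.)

3

Count concurrent intervals with a sweep; the peak is the room count.
starts: [1, 3, 4, 5, 13, 14, 19]
ends:   [2, 6, 6, 8, 15, 18, 20]
s1→1 e2→0 s3→1 s4→2 s5→3  — peak 3.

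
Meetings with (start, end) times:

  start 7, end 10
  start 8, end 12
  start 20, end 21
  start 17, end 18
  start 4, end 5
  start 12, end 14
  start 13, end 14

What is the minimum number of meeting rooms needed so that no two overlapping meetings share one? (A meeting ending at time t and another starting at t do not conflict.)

2

Count concurrent intervals with a sweep; the peak is the room count.
starts: [4, 7, 8, 12, 13, 17, 20]
ends:   [5, 10, 12, 14, 14, 18, 21]
s4→1 e5→0 s7→1 s8→2  — peak 2.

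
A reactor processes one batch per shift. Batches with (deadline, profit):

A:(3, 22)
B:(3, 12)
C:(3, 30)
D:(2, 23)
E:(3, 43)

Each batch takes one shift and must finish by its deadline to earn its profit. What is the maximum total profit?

96

Sort by profit descending; place each in the latest free slot ≤ its deadline.
Profit order: E=43 C=30 D=23 A=22 B=12
Assign: E→slot 3, C→slot 2, D→slot 1, A skipped, B skipped.
Slots: [1:D] [2:C] [3:E]
Profit = 23 + 30 + 43 = 96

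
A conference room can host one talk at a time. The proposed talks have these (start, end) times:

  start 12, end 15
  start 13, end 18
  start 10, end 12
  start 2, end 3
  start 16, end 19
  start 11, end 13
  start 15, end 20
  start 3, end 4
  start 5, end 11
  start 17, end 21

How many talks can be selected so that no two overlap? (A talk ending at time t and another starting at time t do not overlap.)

5

Greedy by earliest finish: after sorting by end time, pick each interval compatible with the last pick.
Sorted by end: (2,3)  (3,4)  (5,11)  (10,12)  (11,13)  (12,15)  (13,18)  (16,19)  (15,20)  (17,21)
take (2,3); take (3,4); take (5,11); skip (10,12); take (11,13); skip (12,15); take (13,18); skip (15,20); skip (17,21).
Selected 5 talks.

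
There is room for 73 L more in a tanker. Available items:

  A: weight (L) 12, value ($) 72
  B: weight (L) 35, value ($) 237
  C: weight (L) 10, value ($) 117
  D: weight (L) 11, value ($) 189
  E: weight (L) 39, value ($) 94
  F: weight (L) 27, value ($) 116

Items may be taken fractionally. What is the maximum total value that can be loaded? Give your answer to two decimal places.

636.48

Greedy by value/weight ratio, highest first.
Order: D (189/11=17.18) > C (117/10=11.70) > B (237/35=6.77) > A (72/12=6.00) > F (116/27=4.30) > E (94/39=2.41)
Fill: take D (11 @ 189) → take C (10 @ 117) → take B (35 @ 237) → take A (12 @ 72) → take 5/27 of F → 21.48; 73/73 used.
Total value = 636.48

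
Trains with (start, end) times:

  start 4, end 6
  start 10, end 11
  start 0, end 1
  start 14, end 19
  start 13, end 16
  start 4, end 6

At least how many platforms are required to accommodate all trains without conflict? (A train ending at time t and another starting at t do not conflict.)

starts: [0, 4, 4, 10, 13, 14]
ends:   [1, 6, 6, 11, 16, 19]
s0→1 e1→0 s4→1 s4→2  — peak 2.

2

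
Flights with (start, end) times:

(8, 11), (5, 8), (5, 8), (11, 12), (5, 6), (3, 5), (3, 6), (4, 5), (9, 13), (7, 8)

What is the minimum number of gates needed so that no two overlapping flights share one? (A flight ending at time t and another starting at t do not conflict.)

4

The answer is the maximum number of intervals overlapping at any instant.
starts: [3, 3, 4, 5, 5, 5, 7, 8, 9, 11]
ends:   [5, 5, 6, 6, 8, 8, 8, 11, 12, 13]
s3→1 s3→2 s4→3 e5→2 e5→1 s5→2 s5→3 s5→4  — peak 4.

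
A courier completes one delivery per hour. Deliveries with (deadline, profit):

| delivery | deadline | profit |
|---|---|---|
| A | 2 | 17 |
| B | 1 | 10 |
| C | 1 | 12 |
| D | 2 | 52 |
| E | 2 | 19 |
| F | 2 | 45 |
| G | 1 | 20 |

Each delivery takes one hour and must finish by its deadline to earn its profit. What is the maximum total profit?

97

Take jobs in profit order; each goes to the latest open slot no later than its deadline.
By profit: D(d2,52), F(d2,45), G(d1,20), E(d2,19), A(d2,17), C(d1,12), B(d1,10)
D→slot 2; F→slot 1; G skipped; E skipped; A skipped; C skipped; B skipped.
Profit = 45 + 52 = 97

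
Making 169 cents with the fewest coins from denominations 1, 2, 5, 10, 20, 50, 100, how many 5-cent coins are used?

1

169 − 1×100→69 − 1×50→19 − 1×10→9 − 1×5→4 − 2×2→0
Count of 5: 1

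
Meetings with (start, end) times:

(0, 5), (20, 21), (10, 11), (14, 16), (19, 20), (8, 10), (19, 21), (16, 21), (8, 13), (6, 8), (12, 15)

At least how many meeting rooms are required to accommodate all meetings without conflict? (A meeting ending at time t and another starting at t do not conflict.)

3

Count concurrent intervals with a sweep; the peak is the room count.
starts: [0, 6, 8, 8, 10, 12, 14, 16, 19, 19, 20]
ends:   [5, 8, 10, 11, 13, 15, 16, 20, 21, 21, 21]
s0→1 e5→0 s6→1 e8→0 s8→1 s8→2 e10→1 s10→2 e11→1 s12→2 e13→1 s14→2 e15→1 e16→0 s16→1 s19→2 s19→3  — peak 3.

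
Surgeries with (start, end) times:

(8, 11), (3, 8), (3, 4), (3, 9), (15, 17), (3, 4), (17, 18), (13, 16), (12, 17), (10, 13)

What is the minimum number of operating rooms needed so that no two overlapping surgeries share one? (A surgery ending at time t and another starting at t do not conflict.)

4

Count concurrent intervals with a sweep; the peak is the room count.
Events (time:±→running): 3:+→1 3:+→2 3:+→3 3:+→4 … peak 4.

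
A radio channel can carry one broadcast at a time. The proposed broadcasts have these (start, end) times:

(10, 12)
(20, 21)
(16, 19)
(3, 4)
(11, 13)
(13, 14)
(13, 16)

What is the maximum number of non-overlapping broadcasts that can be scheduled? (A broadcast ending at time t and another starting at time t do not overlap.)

5

By end time: (3,4), (10,12), (11,13), (13,14), (13,16), (16,19), (20,21).
Pick (3,4); next start ≥ 4 → (10,12); next start ≥ 12 → (13,14); next start ≥ 14 → (16,19); next start ≥ 19 → (20,21).
Selected 5 broadcasts.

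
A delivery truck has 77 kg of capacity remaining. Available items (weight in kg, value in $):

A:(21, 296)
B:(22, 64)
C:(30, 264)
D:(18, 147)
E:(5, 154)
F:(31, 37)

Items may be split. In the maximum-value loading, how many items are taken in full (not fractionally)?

Order: E (154/5=30.80) > A (296/21=14.10) > C (264/30=8.80) > D (147/18=8.17) > B (64/22=2.91) > F (37/31=1.19)
Fill: take E (5 @ 154) → take A (21 @ 296) → take C (30 @ 264) → take D (18 @ 147) → take 3/22 of B → 8.73; 77/77 used.
4 item(s) taken whole; one partial (take 3/22 of B).

4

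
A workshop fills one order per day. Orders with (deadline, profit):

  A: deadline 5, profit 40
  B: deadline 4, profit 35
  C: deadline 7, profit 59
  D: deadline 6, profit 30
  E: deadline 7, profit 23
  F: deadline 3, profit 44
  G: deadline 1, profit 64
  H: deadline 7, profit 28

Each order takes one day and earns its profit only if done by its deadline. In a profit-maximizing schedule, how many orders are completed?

7

By profit: G(d1,64), C(d7,59), F(d3,44), A(d5,40), B(d4,35), D(d6,30), H(d7,28), E(d7,23)
G→slot 1; C→slot 7; F→slot 3; A→slot 5; B→slot 4; D→slot 6; H→slot 2; E skipped.
7 of 8 scheduled.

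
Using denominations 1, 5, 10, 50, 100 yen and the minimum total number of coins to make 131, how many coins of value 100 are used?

1

Use the largest denomination that fits, subtract, and repeat.
131 − 1×100→31 − 3×10→1 − 1×1→0
Count of 100: 1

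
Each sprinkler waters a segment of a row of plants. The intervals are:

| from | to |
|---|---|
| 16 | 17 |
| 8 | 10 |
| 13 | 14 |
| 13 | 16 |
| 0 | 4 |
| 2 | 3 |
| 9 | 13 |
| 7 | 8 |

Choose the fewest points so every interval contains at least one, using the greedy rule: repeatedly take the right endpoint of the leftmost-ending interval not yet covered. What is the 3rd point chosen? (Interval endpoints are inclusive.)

Process intervals by earliest right end; each time one isn't hit yet, stab at its right endpoint.
By right end: [2,3]  [0,4]  [7,8]  [8,10]  [9,13]  [13,14]  [13,16]  [16,17]
[2,3] uncovered → point at 3; [7,8] uncovered → point at 8; [9,13] uncovered → point at 13; [16,17] uncovered → point at 17.
Points: 3, 8, 13, 17 (4 total).

13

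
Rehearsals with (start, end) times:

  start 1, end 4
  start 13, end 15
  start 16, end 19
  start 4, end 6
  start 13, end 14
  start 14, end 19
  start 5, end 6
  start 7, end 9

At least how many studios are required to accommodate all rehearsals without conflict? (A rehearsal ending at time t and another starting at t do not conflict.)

2

starts: [1, 4, 5, 7, 13, 13, 14, 16]
ends:   [4, 6, 6, 9, 14, 15, 19, 19]
s1→1 e4→0 s4→1 s5→2  — peak 2.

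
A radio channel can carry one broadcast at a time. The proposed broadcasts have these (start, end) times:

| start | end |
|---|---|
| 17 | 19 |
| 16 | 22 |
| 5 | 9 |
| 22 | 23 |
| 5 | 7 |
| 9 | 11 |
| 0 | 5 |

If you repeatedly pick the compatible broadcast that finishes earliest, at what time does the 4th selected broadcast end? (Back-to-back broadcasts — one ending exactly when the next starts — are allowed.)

19

Sort by end time and greedily take each interval whose start is ≥ the last chosen end.
Sorted by end: (0,5)  (5,7)  (5,9)  (9,11)  (17,19)  (16,22)  (22,23)
take (0,5); take (5,7); take (9,11); take (17,19); skip (16,22); take (22,23).
Selected: (0,5) (5,7) (9,11) (17,19) (22,23)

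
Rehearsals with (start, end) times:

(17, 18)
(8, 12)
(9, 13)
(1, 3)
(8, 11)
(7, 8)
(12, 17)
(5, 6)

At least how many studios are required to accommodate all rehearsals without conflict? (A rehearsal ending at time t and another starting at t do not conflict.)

3

Count concurrent intervals with a sweep; the peak is the room count.
Events (time:±→running): 1:+→1 3:-→0 5:+→1 6:-→0 7:+→1 8:-→0 8:+→1 8:+→2 9:+→3 … peak 3.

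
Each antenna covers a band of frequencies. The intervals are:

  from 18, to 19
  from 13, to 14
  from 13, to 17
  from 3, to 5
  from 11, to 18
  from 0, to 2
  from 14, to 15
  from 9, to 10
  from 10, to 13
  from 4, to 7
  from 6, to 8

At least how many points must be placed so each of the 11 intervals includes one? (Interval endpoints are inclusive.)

By right end: [0,2]  [3,5]  [4,7]  [6,8]  [9,10]  [10,13]  [13,14]  [14,15]  [13,17]  [11,18]  [18,19]
[0,2] uncovered → point at 2; [3,5] uncovered → point at 5; [6,8] uncovered → point at 8; [9,10] uncovered → point at 10; [13,14] uncovered → point at 14; [18,19] uncovered → point at 19.
Points: 2, 5, 8, 10, 14, 19 (6 total).

6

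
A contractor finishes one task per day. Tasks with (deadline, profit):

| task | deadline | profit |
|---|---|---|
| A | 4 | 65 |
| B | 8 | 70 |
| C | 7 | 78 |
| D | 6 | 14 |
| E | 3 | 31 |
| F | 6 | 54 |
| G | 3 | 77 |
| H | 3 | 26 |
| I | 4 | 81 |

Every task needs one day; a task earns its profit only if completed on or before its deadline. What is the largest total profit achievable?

470

Take jobs in profit order; each goes to the latest open slot no later than its deadline.
Profit order: I=81 C=78 G=77 B=70 A=65 F=54 E=31 H=26 D=14
Assign: I→slot 4, C→slot 7, G→slot 3, B→slot 8, A→slot 2, F→slot 6, E→slot 1, H skipped, D→slot 5.
Slots: [1:E] [2:A] [3:G] [4:I] [5:D] [6:F] [7:C] [8:B]
Profit = 31 + 65 + 77 + 81 + 14 + 54 + 78 + 70 = 470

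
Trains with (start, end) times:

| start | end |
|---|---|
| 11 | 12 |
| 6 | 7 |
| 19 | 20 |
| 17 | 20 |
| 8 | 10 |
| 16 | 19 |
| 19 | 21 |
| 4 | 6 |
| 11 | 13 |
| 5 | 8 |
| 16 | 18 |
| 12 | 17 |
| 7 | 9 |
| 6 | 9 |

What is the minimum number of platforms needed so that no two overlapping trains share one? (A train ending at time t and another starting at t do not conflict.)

The answer is the maximum number of intervals overlapping at any instant.
Events (time:±→running): 4:+→1 5:+→2 6:-→1 6:+→2 6:+→3 … peak 3.

3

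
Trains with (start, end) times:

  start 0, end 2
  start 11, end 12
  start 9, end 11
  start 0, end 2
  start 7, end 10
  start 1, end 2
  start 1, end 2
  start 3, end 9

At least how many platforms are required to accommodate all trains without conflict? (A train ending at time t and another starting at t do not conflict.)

4

Events (time:±→running): 0:+→1 0:+→2 1:+→3 1:+→4 … peak 4.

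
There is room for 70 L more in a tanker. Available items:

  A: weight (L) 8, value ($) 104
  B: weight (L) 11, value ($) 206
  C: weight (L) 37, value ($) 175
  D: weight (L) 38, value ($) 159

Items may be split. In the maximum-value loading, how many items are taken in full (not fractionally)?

3

Sort by value per unit weight and fill in that order.
Order: B (206/11=18.73) > A (104/8=13.00) > C (175/37=4.73) > D (159/38=4.18)
Fill: take B (11 @ 206) → take A (8 @ 104) → take C (37 @ 175) → take 14/38 of D → 58.58; 70/70 used.
3 item(s) taken whole; one partial (take 14/38 of D).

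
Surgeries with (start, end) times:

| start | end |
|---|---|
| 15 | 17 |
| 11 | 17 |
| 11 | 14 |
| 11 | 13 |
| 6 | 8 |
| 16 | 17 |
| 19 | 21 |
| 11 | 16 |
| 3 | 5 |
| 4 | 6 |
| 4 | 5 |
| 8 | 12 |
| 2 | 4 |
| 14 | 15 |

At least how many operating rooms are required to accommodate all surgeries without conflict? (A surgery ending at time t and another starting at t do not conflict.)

5

Count concurrent intervals with a sweep; the peak is the room count.
Events (time:±→running): 2:+→1 3:+→2 4:-→1 4:+→2 4:+→3 5:-→2 5:-→1 6:-→0 6:+→1 8:-→0 8:+→1 11:+→2 11:+→3 11:+→4 11:+→5 … peak 5.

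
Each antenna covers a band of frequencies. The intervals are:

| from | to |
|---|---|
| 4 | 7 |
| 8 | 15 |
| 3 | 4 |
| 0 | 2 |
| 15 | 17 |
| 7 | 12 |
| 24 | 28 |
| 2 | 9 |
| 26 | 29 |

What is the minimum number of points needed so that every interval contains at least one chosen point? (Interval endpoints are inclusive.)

Sorted: [0,2] [3,4] [4,7] [2,9] [7,12] [8,15] [15,17] [24,28] [26,29]
{[0,2]} hit by 2; {[3,4],[4,7],[2,9]} hit by 4; {[7,12],[8,15]} hit by 12; {[15,17]} hit by 17; {[24,28],[26,29]} hit by 28.
Points: 2, 4, 12, 17, 28 (5 total).

5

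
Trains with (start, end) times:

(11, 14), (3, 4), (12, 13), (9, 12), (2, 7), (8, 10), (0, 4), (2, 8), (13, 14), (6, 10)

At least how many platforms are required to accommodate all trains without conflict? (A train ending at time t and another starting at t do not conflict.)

4

starts: [0, 2, 2, 3, 6, 8, 9, 11, 12, 13]
ends:   [4, 4, 7, 8, 10, 10, 12, 13, 14, 14]
s0→1 s2→2 s2→3 s3→4  — peak 4.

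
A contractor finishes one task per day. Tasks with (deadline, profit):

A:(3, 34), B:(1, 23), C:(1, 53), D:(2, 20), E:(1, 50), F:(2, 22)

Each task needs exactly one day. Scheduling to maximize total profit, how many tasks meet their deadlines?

3

By profit: C(d1,53), E(d1,50), A(d3,34), B(d1,23), F(d2,22), D(d2,20)
C→slot 1; E skipped; A→slot 3; B skipped; F→slot 2; D skipped.
3 of 6 scheduled.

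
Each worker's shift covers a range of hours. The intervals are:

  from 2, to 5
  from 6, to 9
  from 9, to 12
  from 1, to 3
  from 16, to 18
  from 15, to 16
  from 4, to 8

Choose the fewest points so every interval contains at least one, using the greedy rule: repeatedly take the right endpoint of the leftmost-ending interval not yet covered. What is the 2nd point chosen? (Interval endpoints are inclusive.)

8

Sorted: [1,3] [2,5] [4,8] [6,9] [9,12] [15,16] [16,18]
{[1,3],[2,5]} hit by 3; {[4,8],[6,9]} hit by 8; {[9,12]} hit by 12; {[15,16],[16,18]} hit by 16.
Points: 3, 8, 12, 16 (4 total).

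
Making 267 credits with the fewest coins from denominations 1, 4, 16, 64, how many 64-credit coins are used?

267 = 4×64 + 2×4 + 3×1
Count of 64: 4

4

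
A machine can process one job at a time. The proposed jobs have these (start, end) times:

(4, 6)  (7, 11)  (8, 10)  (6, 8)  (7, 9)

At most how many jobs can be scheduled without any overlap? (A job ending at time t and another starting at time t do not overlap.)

3

Sorted by end: (4,6)  (6,8)  (7,9)  (8,10)  (7,11)
take (4,6); take (6,8); skip (7,9); take (8,10).
Selected 3 jobs.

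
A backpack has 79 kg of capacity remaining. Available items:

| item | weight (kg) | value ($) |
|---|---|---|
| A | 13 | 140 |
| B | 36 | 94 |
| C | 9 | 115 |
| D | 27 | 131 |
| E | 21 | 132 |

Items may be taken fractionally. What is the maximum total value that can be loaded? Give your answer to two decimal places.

541.50

Greedy by value/weight ratio, highest first.
Ratios (sorted): C 12.78, A 10.77, E 6.29, D 4.85, B 2.61
take C (9 @ 115); take A (13 @ 140); take E (21 @ 132); take D (27 @ 131); take 9/36 of B → 23.50. Capacity used 79/79.
Total value = 541.50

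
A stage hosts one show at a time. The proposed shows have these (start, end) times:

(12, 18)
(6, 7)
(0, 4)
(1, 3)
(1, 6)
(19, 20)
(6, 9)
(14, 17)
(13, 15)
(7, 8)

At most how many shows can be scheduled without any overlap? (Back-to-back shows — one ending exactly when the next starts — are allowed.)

5

Sort by end time and greedily take each interval whose start is ≥ the last chosen end.
By end time: (1,3), (0,4), (1,6), (6,7), (7,8), (6,9), (13,15), (14,17), (12,18), (19,20).
Pick (1,3); next start ≥ 3 → (6,7); next start ≥ 7 → (7,8); next start ≥ 8 → (13,15); next start ≥ 15 → (19,20).
Selected 5 shows.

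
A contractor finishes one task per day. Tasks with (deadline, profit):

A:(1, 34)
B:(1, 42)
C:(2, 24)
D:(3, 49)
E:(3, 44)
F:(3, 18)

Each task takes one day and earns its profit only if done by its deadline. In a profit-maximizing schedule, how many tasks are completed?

Profit order: D=49 E=44 B=42 A=34 C=24 F=18
Assign: D→slot 3, E→slot 2, B→slot 1, A skipped, C skipped, F skipped.
Slots: [1:B] [2:E] [3:D]
3 of 6 scheduled.

3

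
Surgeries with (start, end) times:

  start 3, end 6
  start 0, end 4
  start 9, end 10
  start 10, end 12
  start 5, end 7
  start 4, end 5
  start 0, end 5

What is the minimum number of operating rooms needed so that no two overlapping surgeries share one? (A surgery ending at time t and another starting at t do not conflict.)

starts: [0, 0, 3, 4, 5, 9, 10]
ends:   [4, 5, 5, 6, 7, 10, 12]
s0→1 s0→2 s3→3  — peak 3.

3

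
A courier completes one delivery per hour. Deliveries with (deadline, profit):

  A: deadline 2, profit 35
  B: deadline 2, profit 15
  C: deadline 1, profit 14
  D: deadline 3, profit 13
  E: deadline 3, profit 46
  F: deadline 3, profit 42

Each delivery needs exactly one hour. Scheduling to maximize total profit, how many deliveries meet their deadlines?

3

Take jobs in profit order; each goes to the latest open slot no later than its deadline.
By profit: E(d3,46), F(d3,42), A(d2,35), B(d2,15), C(d1,14), D(d3,13)
E→slot 3; F→slot 2; A→slot 1; B skipped; C skipped; D skipped.
3 of 6 scheduled.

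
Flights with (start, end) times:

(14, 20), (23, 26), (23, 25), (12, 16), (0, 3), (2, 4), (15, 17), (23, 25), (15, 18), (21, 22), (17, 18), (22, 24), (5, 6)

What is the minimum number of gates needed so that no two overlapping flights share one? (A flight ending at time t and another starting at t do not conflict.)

Count concurrent intervals with a sweep; the peak is the room count.
Events (time:±→running): 0:+→1 2:+→2 3:-→1 4:-→0 5:+→1 6:-→0 12:+→1 14:+→2 15:+→3 15:+→4 … peak 4.

4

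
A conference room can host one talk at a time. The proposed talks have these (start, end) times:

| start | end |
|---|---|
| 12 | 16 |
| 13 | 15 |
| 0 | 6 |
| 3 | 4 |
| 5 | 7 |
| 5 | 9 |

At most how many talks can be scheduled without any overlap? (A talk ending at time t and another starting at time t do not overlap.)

Greedy by earliest finish: after sorting by end time, pick each interval compatible with the last pick.
By end time: (3,4), (0,6), (5,7), (5,9), (13,15), (12,16).
Pick (3,4); next start ≥ 4 → (5,7); next start ≥ 7 → (13,15).
Selected 3 talks.

3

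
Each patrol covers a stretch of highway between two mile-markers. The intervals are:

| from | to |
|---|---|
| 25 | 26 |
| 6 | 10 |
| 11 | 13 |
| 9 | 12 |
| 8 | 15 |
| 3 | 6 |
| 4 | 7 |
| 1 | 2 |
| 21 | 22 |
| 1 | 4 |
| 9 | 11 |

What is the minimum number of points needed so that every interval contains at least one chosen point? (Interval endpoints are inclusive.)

5

Sorted: [1,2] [1,4] [3,6] [4,7] [6,10] [9,11] [9,12] [11,13] [8,15] [21,22] [25,26]
{[1,2],[1,4]} hit by 2; {[3,6],[4,7],[6,10]} hit by 6; {[9,11],[9,12],[11,13],[8,15]} hit by 11; {[21,22]} hit by 22; {[25,26]} hit by 26.
Points: 2, 6, 11, 22, 26 (5 total).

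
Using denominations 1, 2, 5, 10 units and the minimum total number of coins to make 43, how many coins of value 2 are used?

1

Greedy: take as many of the largest coin as possible, then repeat with the remainder.
43 − 4×10→3 − 1×2→1 − 1×1→0
Count of 2: 1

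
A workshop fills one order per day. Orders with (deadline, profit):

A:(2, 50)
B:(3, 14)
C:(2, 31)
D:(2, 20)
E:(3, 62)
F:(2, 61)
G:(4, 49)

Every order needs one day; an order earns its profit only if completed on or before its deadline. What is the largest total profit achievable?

222

Sort by profit descending; place each in the latest free slot ≤ its deadline.
By profit: E(d3,62), F(d2,61), A(d2,50), G(d4,49), C(d2,31), D(d2,20), B(d3,14)
E→slot 3; F→slot 2; A→slot 1; G→slot 4; C skipped; D skipped; B skipped.
Profit = 50 + 61 + 62 + 49 = 222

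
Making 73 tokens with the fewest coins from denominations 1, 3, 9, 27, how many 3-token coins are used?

0

Use the largest denomination that fits, subtract, and repeat.
73 = 2×27 + 2×9 + 1×1
Count of 3: 0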